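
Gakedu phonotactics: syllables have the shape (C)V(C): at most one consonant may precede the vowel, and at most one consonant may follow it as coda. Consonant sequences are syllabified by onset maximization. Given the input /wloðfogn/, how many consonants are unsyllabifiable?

2

The consonants /w/, /n/ cannot be parsed into a legal (C)V(C) syllable (at most one coda consonant is licensed; onsets are limited to one consonant).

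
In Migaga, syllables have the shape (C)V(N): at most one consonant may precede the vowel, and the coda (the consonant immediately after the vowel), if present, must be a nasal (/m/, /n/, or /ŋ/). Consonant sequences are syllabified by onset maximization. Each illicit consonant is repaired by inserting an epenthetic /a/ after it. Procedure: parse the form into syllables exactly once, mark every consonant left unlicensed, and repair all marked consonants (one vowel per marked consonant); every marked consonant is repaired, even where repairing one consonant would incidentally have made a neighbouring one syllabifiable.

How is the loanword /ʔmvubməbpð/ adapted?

ʔamavubaməbapaða

Under (C)V(N), the unsyllabifiable consonants are /ʔ/, /m/, /b/, /b/, /p/, /ð/ (only a nasal (/m/, /n/, or /ŋ/) is licensed in coda position; onsets are limited to one consonant).
Epenthesis after each stranded consonant: /ʔ/ → /ʔa/, /m/ → /ma/, /b/ → /ba/, /b/ → /ba/, /p/ → /pa/, /ð/ → /ða/.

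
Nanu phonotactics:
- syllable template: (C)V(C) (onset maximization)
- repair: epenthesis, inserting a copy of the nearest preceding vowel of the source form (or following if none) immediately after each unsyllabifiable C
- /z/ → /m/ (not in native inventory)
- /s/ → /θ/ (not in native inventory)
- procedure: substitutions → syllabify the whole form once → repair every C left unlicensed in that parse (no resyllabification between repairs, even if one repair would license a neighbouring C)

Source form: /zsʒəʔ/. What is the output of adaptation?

məθəʒəʔ

Substitution: /z/ → /m/, /s/ → /θ/, giving /mθʒəʔ/.
Syllabifying with onset maximization leaves /m/, /θ/ stranded (at most one coda consonant is licensed; onsets are limited to one consonant).
Each unlicensed consonant becomes the onset of a new syllable: /m/ → /mə/, /θ/ → /θə/.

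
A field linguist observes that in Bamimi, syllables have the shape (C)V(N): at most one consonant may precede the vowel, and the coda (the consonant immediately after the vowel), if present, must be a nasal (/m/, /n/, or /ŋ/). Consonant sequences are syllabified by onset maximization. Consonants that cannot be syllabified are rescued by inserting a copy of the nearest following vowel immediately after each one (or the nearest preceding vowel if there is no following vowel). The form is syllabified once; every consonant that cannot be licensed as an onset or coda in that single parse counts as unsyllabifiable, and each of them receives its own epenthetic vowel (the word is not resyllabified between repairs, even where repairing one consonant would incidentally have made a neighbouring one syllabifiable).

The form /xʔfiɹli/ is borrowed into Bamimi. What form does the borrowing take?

xiʔifiɹili

Under (C)V(N), the unsyllabifiable consonants are /x/, /ʔ/, /ɹ/ (only a nasal (/m/, /n/, or /ŋ/) is licensed in coda position; onsets are limited to one consonant).
Epenthesis after each stranded consonant: /x/ → /xi/, /ʔ/ → /ʔi/, /ɹ/ → /ɹi/.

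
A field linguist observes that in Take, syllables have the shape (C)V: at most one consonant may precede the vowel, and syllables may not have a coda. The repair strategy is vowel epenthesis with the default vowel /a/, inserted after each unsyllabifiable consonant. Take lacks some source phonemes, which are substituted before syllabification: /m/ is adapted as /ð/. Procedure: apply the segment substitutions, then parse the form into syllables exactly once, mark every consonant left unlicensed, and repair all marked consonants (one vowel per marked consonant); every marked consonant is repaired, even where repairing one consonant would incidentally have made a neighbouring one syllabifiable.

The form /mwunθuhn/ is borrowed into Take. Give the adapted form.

ðawunaθuhana

Substitution: /m/ → /ð/, giving /ðwunθuhn/.
Under (C)V, the unsyllabifiable consonants are /ð/, /n/, /h/, /n/ (no codas are permitted; onsets are limited to one consonant).
Each unlicensed consonant becomes the onset of a new syllable: /ð/ → /ða/, /n/ → /na/, /h/ → /ha/, /n/ → /na/.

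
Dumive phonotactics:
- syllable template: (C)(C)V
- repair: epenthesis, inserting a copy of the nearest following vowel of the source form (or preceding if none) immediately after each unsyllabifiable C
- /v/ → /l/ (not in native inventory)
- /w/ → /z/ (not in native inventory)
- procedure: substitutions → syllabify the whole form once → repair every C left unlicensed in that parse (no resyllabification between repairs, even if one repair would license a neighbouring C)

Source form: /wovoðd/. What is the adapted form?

zoloðodo

Substitution: /w/ → /z/, /v/ → /l/, giving /zoloðd/.
Syllabifying with onset maximization leaves /ð/, /d/ stranded (no codas are permitted; onsets may contain at most 2 consonants).
Each unlicensed consonant becomes the onset of a new syllable: /ð/ → /ðo/, /d/ → /do/.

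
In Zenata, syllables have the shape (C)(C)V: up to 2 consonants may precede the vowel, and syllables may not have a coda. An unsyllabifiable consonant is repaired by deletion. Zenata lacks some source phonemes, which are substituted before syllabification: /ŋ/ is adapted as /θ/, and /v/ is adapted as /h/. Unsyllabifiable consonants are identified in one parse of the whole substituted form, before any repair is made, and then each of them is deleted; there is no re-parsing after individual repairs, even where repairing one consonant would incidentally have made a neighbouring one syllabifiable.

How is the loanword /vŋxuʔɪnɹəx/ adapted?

Substitution: /v/ → /h/, /ŋ/ → /θ/, giving /hθxuʔɪnɹəx/.
The consonants /h/, /x/ cannot be parsed into a legal (C)(C)V syllable (no codas are permitted; onsets may contain at most 2 consonants).
Deleting the stranded consonants removes /h/, /x/.

θxuʔɪnɹə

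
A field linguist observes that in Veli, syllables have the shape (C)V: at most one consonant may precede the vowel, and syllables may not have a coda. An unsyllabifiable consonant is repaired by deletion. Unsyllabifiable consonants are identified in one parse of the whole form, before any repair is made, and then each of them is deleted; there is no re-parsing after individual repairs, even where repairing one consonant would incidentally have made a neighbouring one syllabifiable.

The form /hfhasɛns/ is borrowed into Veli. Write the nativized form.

hasɛ

Under (C)V, the unsyllabifiable consonants are /h/, /f/, /n/, /s/ (no codas are permitted; onsets are limited to one consonant).
Each unlicensed consonant is deleted: /h/, /f/, /n/, /s/.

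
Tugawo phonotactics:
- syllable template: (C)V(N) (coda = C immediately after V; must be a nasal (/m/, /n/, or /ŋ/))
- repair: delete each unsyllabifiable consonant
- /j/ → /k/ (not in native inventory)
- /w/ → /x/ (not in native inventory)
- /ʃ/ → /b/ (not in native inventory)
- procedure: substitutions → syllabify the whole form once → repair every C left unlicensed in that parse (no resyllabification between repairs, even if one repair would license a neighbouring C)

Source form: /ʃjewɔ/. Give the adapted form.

kexɔ

Substitution: /ʃ/ → /b/, /j/ → /k/, /w/ → /x/, giving /bkexɔ/.
Syllabifying with onset maximization leaves /b/ stranded (only a nasal (/m/, /n/, or /ŋ/) is licensed in coda position; onsets are limited to one consonant).
Deletion applies to /b/.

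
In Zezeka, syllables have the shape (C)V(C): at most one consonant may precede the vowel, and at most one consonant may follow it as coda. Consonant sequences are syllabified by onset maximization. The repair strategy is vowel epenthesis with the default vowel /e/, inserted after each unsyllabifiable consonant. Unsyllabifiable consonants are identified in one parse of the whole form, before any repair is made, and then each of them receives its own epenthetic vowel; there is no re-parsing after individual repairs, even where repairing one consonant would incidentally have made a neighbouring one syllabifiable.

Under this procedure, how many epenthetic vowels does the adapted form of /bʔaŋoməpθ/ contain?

The unsyllabifiable consonants are /b/, /θ/; each receives one epenthetic vowel.

2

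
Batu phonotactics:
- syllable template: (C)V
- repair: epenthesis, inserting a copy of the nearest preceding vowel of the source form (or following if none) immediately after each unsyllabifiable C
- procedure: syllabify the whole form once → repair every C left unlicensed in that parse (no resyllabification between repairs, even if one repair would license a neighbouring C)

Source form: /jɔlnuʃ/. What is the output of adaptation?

jɔlɔnuʃu

Syllabifying with onset maximization leaves /l/, /ʃ/ stranded (no codas are permitted; onsets are limited to one consonant).
Epenthesis after each stranded consonant: /l/ → /lɔ/, /ʃ/ → /ʃu/.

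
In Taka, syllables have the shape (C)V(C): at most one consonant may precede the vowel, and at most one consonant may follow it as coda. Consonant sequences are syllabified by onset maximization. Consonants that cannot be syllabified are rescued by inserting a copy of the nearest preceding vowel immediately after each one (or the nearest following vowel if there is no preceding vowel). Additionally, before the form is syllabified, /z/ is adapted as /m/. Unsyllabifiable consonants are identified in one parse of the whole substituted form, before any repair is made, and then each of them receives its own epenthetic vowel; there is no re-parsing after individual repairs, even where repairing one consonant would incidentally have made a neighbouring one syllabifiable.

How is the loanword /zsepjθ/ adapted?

mesepjeθe

Substitution: /z/ → /m/, giving /msepjθ/.
Under (C)V(C), the unsyllabifiable consonants are /m/, /j/, /θ/ (at most one coda consonant is licensed; onsets are limited to one consonant).
Epenthesis after each stranded consonant: /m/ → /me/, /j/ → /je/, /θ/ → /θe/.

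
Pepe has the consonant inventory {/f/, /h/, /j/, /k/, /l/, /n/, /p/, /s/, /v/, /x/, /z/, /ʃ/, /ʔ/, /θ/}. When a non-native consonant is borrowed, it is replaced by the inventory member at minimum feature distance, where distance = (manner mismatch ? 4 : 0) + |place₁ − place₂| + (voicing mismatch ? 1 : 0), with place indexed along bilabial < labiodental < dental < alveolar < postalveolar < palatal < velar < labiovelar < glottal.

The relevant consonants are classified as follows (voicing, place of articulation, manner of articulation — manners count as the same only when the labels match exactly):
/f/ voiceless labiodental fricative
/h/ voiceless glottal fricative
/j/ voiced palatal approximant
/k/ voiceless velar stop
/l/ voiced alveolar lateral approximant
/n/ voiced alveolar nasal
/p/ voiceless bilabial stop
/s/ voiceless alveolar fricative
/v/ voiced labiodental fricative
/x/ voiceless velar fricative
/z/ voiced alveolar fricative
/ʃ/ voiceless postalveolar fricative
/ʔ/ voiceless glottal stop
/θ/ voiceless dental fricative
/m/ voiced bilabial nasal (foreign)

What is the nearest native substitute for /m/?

/n/ is closest: same manner (nasal), place distance 3 (bilabial→alveolar), same voicing; total 3. Next closest is /p/ at distance 5.

n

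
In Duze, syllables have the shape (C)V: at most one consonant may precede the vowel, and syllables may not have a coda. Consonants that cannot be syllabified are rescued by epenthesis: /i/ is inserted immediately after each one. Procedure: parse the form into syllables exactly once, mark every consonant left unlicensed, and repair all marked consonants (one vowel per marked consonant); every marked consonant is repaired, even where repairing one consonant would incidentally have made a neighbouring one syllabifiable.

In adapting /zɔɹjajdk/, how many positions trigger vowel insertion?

4

The unsyllabifiable consonants are /ɹ/, /j/, /d/, /k/; each receives one epenthetic vowel.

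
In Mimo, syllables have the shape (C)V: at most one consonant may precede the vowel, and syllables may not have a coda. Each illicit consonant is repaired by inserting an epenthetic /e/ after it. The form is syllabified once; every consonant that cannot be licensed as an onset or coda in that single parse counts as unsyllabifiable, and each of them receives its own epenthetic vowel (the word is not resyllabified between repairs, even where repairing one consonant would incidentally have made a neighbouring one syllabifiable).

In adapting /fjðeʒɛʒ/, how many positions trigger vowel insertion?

The unsyllabifiable consonants are /f/, /j/, /ʒ/; each receives one epenthetic vowel.

3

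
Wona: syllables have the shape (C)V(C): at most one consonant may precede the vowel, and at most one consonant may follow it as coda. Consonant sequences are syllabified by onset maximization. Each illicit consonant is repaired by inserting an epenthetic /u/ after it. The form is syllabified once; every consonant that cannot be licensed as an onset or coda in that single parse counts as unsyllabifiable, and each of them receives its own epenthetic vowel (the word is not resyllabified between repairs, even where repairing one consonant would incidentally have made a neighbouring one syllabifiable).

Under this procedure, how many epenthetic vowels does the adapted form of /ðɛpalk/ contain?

The unsyllabifiable consonants are /k/; each receives one epenthetic vowel.

1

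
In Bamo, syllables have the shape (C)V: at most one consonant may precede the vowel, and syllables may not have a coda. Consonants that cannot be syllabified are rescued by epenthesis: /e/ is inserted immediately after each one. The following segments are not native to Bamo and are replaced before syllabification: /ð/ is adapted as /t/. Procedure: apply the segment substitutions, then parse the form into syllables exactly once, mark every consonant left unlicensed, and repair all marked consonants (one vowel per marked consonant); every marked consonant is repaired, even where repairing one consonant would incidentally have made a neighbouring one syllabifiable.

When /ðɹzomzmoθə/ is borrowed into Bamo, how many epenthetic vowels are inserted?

4

After substitution the input is /tɹzomzmoθə/.
The unsyllabifiable consonants are /t/, /ɹ/, /m/, /z/; each receives one epenthetic vowel.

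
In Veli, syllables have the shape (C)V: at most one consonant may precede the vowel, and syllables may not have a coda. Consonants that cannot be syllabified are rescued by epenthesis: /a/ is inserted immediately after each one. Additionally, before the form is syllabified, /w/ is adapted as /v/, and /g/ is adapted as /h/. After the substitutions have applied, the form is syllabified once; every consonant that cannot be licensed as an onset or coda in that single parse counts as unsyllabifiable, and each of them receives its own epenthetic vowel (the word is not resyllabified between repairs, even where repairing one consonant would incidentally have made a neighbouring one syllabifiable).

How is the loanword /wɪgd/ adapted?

Substitution: /w/ → /v/, /g/ → /h/, giving /vɪhd/.
Syllabifying with onset maximization leaves /h/, /d/ stranded (no codas are permitted; onsets are limited to one consonant).
Inserting the epenthetic vowel yields /h/ → /ha/, /d/ → /da/.

vɪhada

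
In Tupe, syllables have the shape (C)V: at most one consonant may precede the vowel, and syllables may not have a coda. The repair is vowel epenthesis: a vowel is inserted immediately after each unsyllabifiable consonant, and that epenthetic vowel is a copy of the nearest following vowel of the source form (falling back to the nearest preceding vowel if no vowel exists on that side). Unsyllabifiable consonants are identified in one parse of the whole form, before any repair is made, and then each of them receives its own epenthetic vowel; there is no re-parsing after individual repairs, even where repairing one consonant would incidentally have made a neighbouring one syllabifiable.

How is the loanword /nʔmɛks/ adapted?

nɛʔɛmɛkɛsɛ

Syllabifying with onset maximization leaves /n/, /ʔ/, /k/, /s/ stranded (no codas are permitted; onsets are limited to one consonant).
Each unlicensed consonant becomes the onset of a new syllable: /n/ → /nɛ/, /ʔ/ → /ʔɛ/, /k/ → /kɛ/, /s/ → /sɛ/.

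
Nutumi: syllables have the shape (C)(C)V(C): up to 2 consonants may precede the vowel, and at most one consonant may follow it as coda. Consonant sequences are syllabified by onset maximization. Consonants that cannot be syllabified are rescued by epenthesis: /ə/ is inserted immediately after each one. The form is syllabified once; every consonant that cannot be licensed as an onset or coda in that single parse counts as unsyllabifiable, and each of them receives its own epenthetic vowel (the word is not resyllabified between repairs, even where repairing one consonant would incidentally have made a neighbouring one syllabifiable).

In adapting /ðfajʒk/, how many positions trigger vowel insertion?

2

The unsyllabifiable consonants are /ʒ/, /k/; each receives one epenthetic vowel.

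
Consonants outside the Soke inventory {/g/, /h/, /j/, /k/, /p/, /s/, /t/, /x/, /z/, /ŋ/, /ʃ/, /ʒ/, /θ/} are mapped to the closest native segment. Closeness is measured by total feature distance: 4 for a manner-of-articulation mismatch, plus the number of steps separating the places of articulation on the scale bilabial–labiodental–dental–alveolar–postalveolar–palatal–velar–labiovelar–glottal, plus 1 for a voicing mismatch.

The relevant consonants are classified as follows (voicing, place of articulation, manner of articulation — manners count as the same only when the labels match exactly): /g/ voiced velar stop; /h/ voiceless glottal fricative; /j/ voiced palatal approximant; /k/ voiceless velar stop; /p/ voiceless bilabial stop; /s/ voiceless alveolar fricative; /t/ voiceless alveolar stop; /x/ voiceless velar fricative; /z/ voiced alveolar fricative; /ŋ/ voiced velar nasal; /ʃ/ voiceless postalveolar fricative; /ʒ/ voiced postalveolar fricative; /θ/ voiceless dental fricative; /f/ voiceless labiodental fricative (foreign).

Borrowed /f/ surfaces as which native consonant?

θ

/θ/ is closest: same manner (fricative), place distance 1 (labiodental→dental), same voicing; total 1. Next closest is /s/ at distance 2.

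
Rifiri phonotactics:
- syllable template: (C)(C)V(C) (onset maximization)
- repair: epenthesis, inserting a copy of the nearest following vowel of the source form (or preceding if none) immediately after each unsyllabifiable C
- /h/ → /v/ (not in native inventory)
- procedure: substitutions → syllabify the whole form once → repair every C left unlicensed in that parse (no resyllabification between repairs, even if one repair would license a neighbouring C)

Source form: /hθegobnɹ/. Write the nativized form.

vθegobnoɹo

Substitution: /h/ → /v/, giving /vθegobnɹ/.
The consonants /n/, /ɹ/ cannot be parsed into a legal (C)(C)V(C) syllable (at most one coda consonant is licensed; onsets may contain at most 2 consonants).
Inserting the epenthetic vowel yields /n/ → /no/, /ɹ/ → /ɹo/.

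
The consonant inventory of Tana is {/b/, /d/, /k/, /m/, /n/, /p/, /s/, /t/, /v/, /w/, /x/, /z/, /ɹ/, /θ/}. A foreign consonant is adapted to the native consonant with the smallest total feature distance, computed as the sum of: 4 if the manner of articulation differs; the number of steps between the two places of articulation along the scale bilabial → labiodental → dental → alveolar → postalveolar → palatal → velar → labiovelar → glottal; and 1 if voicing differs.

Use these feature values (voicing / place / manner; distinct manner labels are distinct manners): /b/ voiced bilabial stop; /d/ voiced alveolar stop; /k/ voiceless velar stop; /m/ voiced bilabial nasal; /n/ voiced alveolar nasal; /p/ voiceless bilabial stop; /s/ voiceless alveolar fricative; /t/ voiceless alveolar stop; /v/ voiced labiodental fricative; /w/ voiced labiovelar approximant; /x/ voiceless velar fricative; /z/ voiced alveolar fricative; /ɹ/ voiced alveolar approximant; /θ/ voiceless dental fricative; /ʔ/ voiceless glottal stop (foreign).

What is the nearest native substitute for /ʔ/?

k

/k/ is closest: same manner (stop), place distance 2 (glottal→velar), same voicing; total 2. Next closest is /t/ at distance 5.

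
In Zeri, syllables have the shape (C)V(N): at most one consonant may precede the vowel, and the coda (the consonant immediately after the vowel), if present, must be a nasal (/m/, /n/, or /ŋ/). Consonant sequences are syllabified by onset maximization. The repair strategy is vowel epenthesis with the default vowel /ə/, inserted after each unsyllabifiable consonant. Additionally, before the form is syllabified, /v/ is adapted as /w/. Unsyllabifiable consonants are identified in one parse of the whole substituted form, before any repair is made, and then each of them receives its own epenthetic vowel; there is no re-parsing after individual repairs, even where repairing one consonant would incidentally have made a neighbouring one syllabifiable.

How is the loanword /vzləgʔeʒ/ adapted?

wəzələgəʔeʒə

Substitution: /v/ → /w/, giving /wzləgʔeʒ/.
Syllabifying with onset maximization leaves /w/, /z/, /g/, /ʒ/ stranded (only a nasal (/m/, /n/, or /ŋ/) is licensed in coda position; onsets are limited to one consonant).
Each unlicensed consonant becomes the onset of a new syllable: /w/ → /wə/, /z/ → /zə/, /g/ → /gə/, /ʒ/ → /ʒə/.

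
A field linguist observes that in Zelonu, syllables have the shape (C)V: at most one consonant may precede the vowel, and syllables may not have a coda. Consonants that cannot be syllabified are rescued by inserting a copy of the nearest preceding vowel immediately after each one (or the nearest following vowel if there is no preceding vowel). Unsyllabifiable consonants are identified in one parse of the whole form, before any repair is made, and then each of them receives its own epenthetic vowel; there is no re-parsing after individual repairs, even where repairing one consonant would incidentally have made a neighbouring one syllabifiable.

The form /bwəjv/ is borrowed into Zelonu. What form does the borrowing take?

The consonants /b/, /j/, /v/ cannot be parsed into a legal (C)V syllable (no codas are permitted; onsets are limited to one consonant).
Inserting the epenthetic vowel yields /b/ → /bə/, /j/ → /jə/, /v/ → /və/.

bəwəjəvə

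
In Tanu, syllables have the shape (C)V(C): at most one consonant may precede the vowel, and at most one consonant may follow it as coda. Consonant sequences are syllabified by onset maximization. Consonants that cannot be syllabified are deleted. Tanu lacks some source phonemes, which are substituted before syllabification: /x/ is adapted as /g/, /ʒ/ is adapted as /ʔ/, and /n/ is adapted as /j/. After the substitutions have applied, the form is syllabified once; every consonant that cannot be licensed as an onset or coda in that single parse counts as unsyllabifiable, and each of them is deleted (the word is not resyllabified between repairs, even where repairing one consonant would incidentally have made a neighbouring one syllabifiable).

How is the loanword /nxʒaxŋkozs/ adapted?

Substitution: /n/ → /j/, /x/ → /g/, /ʒ/ → /ʔ/, giving /jgʔagŋkozs/.
Under (C)V(C), the unsyllabifiable consonants are /j/, /g/, /ŋ/, /s/ (at most one coda consonant is licensed; onsets are limited to one consonant).
Deletion applies to /j/, /g/, /ŋ/, /s/.

ʔagkoz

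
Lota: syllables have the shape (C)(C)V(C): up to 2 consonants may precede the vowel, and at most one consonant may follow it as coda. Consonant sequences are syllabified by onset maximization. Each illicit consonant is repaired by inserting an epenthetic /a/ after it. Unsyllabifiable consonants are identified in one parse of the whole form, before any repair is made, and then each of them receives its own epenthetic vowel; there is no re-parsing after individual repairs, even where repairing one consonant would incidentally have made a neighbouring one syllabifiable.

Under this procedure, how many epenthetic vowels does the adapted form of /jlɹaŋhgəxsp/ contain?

3

The unsyllabifiable consonants are /j/, /s/, /p/; each receives one epenthetic vowel.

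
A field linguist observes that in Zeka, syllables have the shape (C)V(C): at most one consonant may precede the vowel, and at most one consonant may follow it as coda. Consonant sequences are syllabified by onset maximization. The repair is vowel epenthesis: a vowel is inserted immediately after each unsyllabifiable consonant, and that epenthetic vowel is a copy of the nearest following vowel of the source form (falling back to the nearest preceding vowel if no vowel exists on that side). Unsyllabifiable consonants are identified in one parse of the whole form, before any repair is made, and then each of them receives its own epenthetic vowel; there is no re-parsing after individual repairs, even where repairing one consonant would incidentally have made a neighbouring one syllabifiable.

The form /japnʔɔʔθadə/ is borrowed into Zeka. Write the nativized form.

japnɔʔɔʔθadə

Syllabifying with onset maximization leaves /n/ stranded (at most one coda consonant is licensed; onsets are limited to one consonant).
Inserting the epenthetic vowel yields /n/ → /nɔ/.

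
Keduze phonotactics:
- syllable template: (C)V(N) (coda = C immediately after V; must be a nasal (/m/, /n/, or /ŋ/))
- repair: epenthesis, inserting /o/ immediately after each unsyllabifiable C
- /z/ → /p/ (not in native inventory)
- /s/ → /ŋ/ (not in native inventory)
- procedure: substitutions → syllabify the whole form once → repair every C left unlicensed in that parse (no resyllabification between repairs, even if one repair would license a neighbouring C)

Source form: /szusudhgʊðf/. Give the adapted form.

ŋopuŋudohogʊðofo

Substitution: /s/ → /ŋ/, /z/ → /p/, giving /ŋpuŋudhgʊðf/.
Under (C)V(N), the unsyllabifiable consonants are /ŋ/, /d/, /h/, /ð/, /f/ (only a nasal (/m/, /n/, or /ŋ/) is licensed in coda position; onsets are limited to one consonant).
Each unlicensed consonant becomes the onset of a new syllable: /ŋ/ → /ŋo/, /d/ → /do/, /h/ → /ho/, /ð/ → /ðo/, /f/ → /fo/.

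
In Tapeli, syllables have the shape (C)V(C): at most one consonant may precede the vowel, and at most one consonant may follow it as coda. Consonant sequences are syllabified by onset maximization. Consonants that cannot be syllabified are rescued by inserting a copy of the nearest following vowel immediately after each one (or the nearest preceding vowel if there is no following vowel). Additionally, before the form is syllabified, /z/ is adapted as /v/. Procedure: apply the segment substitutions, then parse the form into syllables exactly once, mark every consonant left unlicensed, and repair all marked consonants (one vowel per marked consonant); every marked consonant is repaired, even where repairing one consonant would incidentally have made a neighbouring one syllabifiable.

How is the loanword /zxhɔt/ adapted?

vɔxɔhɔt

Substitution: /z/ → /v/, giving /vxhɔt/.
The consonants /v/, /x/ cannot be parsed into a legal (C)V(C) syllable (at most one coda consonant is licensed; onsets are limited to one consonant).
Each unlicensed consonant becomes the onset of a new syllable: /v/ → /vɔ/, /x/ → /xɔ/.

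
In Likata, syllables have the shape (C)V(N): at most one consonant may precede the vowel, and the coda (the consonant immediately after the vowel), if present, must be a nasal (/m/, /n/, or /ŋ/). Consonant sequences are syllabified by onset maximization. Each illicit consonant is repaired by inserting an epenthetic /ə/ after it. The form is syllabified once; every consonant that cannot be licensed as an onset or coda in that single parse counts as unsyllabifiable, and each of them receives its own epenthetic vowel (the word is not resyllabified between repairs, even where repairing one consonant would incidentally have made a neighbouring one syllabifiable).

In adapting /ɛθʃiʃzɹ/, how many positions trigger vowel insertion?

4

The unsyllabifiable consonants are /θ/, /ʃ/, /z/, /ɹ/; each receives one epenthetic vowel.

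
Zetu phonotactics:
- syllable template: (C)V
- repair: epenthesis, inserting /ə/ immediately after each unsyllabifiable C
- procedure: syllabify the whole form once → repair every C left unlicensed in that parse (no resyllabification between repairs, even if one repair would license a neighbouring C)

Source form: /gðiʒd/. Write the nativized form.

Under (C)V, the unsyllabifiable consonants are /g/, /ʒ/, /d/ (no codas are permitted; onsets are limited to one consonant).
Epenthesis after each stranded consonant: /g/ → /gə/, /ʒ/ → /ʒə/, /d/ → /də/.

gəðiʒədə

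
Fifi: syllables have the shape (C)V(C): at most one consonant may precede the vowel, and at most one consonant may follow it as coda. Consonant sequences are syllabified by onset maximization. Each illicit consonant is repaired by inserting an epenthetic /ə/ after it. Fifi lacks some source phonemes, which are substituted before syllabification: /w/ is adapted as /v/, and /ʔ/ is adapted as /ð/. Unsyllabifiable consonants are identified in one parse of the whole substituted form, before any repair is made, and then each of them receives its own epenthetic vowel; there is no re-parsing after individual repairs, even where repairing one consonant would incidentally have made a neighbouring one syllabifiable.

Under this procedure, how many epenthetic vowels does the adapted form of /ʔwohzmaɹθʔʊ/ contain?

After substitution the input is /ðvohzmaɹθðʊ/.
The unsyllabifiable consonants are /ð/, /z/, /θ/; each receives one epenthetic vowel.

3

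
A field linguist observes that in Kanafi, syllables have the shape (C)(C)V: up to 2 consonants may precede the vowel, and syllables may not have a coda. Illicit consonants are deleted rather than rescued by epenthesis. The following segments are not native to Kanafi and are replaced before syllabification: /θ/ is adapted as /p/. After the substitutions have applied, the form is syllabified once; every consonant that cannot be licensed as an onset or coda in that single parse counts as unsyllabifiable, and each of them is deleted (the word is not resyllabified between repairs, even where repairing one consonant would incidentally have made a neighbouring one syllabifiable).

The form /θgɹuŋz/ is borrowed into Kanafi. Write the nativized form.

Substitution: /θ/ → /p/, giving /pgɹuŋz/.
The consonants /p/, /ŋ/, /z/ cannot be parsed into a legal (C)(C)V syllable (no codas are permitted; onsets may contain at most 2 consonants).
Each unlicensed consonant is deleted: /p/, /ŋ/, /z/.

gɹu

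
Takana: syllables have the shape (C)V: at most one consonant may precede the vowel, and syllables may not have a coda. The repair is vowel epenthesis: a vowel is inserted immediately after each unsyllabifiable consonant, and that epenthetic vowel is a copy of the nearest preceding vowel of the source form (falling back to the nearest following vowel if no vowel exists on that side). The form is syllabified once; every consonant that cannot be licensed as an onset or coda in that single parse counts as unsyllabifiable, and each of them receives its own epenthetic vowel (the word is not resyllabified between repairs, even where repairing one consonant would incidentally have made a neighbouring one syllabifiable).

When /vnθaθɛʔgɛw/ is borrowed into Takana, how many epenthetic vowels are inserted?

4

The unsyllabifiable consonants are /v/, /n/, /ʔ/, /w/; each receives one epenthetic vowel.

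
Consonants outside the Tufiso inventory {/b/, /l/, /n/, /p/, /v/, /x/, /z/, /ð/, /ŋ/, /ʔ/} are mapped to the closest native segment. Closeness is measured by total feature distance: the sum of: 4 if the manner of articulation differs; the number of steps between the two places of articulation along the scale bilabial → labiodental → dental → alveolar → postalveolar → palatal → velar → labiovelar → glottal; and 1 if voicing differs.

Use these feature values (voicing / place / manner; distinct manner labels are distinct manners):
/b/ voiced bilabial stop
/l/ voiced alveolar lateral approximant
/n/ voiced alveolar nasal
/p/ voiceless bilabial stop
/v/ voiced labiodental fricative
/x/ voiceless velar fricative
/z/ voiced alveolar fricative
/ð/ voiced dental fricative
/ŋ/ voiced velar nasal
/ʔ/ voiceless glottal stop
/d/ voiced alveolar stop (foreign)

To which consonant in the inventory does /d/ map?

b

/b/ is closest: same manner (stop), place distance 3 (alveolar→bilabial), same voicing; total 3. Next closest is /l/ at distance 4.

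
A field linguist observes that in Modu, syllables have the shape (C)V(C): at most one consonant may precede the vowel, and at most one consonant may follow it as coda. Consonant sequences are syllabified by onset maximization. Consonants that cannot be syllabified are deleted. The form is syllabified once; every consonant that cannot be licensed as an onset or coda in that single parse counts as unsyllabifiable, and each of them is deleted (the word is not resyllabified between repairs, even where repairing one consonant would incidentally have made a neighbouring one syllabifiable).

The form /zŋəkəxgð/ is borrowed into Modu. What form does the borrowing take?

ŋəkəx

Syllabifying with onset maximization leaves /z/, /g/, /ð/ stranded (at most one coda consonant is licensed; onsets are limited to one consonant).
Each unlicensed consonant is deleted: /z/, /g/, /ð/.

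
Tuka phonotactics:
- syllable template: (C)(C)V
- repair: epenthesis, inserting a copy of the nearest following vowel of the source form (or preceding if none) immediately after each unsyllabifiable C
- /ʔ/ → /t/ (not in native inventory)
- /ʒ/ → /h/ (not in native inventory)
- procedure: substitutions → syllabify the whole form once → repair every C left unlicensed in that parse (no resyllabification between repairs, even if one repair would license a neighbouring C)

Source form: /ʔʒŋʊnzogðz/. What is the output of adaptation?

tʊhŋʊnzogoðozo

Substitution: /ʔ/ → /t/, /ʒ/ → /h/, giving /thŋʊnzogðz/.
The consonants /t/, /g/, /ð/, /z/ cannot be parsed into a legal (C)(C)V syllable (no codas are permitted; onsets may contain at most 2 consonants).
Each unlicensed consonant becomes the onset of a new syllable: /t/ → /tʊ/, /g/ → /go/, /ð/ → /ðo/, /z/ → /zo/.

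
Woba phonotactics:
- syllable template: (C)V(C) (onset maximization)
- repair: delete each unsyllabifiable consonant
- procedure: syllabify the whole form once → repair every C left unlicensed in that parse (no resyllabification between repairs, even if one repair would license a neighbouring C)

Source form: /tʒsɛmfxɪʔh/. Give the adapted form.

sɛmxɪʔ

Syllabifying with onset maximization leaves /t/, /ʒ/, /f/, /h/ stranded (at most one coda consonant is licensed; onsets are limited to one consonant).
Deletion applies to /t/, /ʒ/, /f/, /h/.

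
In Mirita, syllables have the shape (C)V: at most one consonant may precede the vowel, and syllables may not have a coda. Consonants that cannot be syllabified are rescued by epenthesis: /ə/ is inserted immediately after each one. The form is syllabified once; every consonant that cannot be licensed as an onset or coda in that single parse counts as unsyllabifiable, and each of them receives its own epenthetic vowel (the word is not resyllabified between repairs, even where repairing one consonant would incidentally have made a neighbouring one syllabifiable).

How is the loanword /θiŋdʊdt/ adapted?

θiŋədʊdətə

The consonants /ŋ/, /d/, /t/ cannot be parsed into a legal (C)V syllable (no codas are permitted; onsets are limited to one consonant).
Each unlicensed consonant becomes the onset of a new syllable: /ŋ/ → /ŋə/, /d/ → /də/, /t/ → /tə/.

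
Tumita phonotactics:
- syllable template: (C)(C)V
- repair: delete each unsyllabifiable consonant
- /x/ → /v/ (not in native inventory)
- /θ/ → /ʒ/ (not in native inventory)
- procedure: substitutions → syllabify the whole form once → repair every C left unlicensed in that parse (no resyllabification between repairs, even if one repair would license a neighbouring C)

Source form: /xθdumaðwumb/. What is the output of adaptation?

Substitution: /x/ → /v/, /θ/ → /ʒ/, giving /vʒdumaðwumb/.
The consonants /v/, /m/, /b/ cannot be parsed into a legal (C)(C)V syllable (no codas are permitted; onsets may contain at most 2 consonants).
Each unlicensed consonant is deleted: /v/, /m/, /b/.

ʒdumaðwu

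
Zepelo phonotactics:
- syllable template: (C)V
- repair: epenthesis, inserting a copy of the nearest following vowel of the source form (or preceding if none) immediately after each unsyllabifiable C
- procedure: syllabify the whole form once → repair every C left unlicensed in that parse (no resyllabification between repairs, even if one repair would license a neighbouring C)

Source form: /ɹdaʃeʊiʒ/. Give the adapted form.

ɹadaʃeʊiʒi

Syllabifying with onset maximization leaves /ɹ/, /ʒ/ stranded (no codas are permitted; onsets are limited to one consonant).
Inserting the epenthetic vowel yields /ɹ/ → /ɹa/, /ʒ/ → /ʒi/.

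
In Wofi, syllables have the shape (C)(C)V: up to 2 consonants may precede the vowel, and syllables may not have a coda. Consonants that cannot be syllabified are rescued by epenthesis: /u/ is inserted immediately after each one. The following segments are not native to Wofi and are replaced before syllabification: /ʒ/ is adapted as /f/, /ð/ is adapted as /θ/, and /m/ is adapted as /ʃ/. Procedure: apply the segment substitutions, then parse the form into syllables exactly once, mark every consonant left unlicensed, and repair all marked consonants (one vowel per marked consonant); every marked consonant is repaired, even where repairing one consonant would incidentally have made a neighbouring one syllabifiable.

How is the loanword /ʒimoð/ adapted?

Substitution: /ʒ/ → /f/, /m/ → /ʃ/, /ð/ → /θ/, giving /fiʃoθ/.
Under (C)(C)V, the unsyllabifiable consonants are /θ/ (no codas are permitted; onsets may contain at most 2 consonants).
Inserting the epenthetic vowel yields /θ/ → /θu/.

fiʃoθu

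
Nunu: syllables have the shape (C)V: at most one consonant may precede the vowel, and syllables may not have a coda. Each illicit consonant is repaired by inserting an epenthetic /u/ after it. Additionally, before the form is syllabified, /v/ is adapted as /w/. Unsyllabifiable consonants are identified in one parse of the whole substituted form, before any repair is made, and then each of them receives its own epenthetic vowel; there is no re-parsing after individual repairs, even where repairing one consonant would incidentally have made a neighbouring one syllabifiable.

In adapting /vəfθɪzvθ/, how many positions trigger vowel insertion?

4

After substitution the input is /wəfθɪzwθ/.
The unsyllabifiable consonants are /f/, /z/, /w/, /θ/; each receives one epenthetic vowel.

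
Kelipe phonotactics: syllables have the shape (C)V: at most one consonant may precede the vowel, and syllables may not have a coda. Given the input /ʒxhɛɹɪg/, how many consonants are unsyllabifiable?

Syllabifying with onset maximization leaves /ʒ/, /x/, /g/ stranded (no codas are permitted; onsets are limited to one consonant).

3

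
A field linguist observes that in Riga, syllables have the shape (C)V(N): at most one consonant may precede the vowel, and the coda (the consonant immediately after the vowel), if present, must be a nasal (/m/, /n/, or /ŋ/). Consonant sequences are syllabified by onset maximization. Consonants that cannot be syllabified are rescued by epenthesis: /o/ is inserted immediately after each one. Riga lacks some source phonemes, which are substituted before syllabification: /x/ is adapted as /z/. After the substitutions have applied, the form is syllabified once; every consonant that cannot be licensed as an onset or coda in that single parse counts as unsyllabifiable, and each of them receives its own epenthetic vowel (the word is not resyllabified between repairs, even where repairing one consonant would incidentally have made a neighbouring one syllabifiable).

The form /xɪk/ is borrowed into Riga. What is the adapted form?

Substitution: /x/ → /z/, giving /zɪk/.
The consonants /k/ cannot be parsed into a legal (C)V(N) syllable (only a nasal (/m/, /n/, or /ŋ/) is licensed in coda position; onsets are limited to one consonant).
Epenthesis after each stranded consonant: /k/ → /ko/.

zɪko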